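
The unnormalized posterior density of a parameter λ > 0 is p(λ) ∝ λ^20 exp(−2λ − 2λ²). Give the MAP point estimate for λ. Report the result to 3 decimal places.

λ̂_MAP = 2.000

ℓ'(λ) = 20/λ − 2 − 4λ. Setting this to zero and multiplying by λ: 4λ² + 2λ − 20 = 0.
λ = (−2 + √(2² + 4·4·20)) / (2·4) = (−2 + √324) / 8 = (−2 + 18)/8 = 2.
ℓ''(λ) = −20/λ² − 4 < 0, confirming a maximum.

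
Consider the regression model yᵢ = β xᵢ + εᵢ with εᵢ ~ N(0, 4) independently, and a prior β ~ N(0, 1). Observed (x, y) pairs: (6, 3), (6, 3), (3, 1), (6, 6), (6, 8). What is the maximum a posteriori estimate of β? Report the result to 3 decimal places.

β̂_MAP = 0.783

log p(β | y) = −Σ(yᵢ − βxᵢ)²/(2·4) − β²/(2·1) + const.
Setting the derivative to zero: Σxᵢ(yᵢ − βxᵢ)/4 − β/1 = 0, so β = Σxᵢyᵢ / (Σxᵢ² + σ²/τ²).
Σxᵢyᵢ = 6·3 + 6·3 + 3·1 + 6·6 + 6·8 = 123; Σxᵢ² = 153; σ²/τ² = 4.
β̂_MAP = 123 / (153 + 4) = 123/157 ≈ 0.783.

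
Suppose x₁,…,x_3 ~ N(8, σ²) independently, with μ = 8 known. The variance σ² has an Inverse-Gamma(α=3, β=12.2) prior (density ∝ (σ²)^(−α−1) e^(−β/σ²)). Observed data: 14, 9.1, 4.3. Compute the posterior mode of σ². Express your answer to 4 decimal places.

Sum of squared deviations about the known mean: SS = (14−8)² + (9.1−8)² + (4.3−8)² = 50.9.
The Normal likelihood contributes (σ²)^(−n/2) exp(−SS/(2σ²)), so the posterior is Inverse-Gamma(α + n/2, β + SS/2) = Inverse-Gamma(4.5, 37.65).
The mode of Inverse-Gamma(a, b) is b/(a+1) = 37.65/5.5 ≈ 6.8455.

σ̂²_MAP = 6.8455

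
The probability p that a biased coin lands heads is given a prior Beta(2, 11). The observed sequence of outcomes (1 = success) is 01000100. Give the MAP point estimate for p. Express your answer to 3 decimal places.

p̂_MAP = 0.158

Prior: Beta(2, 11).
Data: 2 successes in 8 trials (from the sequence). The binomial likelihood contributes p^2(1−p)^6, so the posterior is Beta(2+2, 11+6) = Beta(4, 17).
For Beta(a, b) with a, b > 1 the mode is (a−1)/(a+b−2) = 3/19 ≈ 0.158.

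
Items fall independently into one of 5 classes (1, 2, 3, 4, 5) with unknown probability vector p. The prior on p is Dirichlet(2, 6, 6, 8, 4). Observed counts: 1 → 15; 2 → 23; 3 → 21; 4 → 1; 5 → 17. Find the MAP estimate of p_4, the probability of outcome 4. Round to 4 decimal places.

MAP estimate: 0.0816

The posterior is Dirichlet(αᵢ + nᵢ) = Dirichlet(17, 29, 27, 9, 21).
For a Dirichlet(a₁,…,a_K) with all aᵢ > 1, the mode has j-th component (aⱼ − 1)/(Σaᵢ − K).
Here Σaᵢ = 103 and K = 5, so p_4 = (9 − 1)/(103 − 5) = 8/98 ≈ 0.0816.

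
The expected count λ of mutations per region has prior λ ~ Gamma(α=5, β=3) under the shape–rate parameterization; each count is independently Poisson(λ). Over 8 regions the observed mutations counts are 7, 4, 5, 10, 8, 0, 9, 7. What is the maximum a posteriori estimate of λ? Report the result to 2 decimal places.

Σxᵢ = 7+4+5+10+8+0+9+7 = 50, with n = 8.
Posterior ∝ λ^4e^(−3λ) · λ^50e^(−8λ) = λ^54e^(−11λ), i.e. Gamma(shape=55, rate=11).
The mode of a Gamma(a, b) with a ≥ 1 (shape–rate) is (a−1)/b = 54/11 ≈ 4.91.

λ̂_MAP = 4.91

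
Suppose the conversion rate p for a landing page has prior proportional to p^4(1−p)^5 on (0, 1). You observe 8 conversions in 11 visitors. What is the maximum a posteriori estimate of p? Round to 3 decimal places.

The prior density ∝ p^4(1−p)^5 is the kernel of Beta(5, 6).
Data: 8 successes in 11 trials. The binomial likelihood contributes p^8(1−p)^3, so the posterior is Beta(5+8, 6+3) = Beta(13, 9).
For Beta(a, b) with a, b > 1 the mode is (a−1)/(a+b−2) = 12/20 ≈ 0.600.

p̂_MAP = 0.600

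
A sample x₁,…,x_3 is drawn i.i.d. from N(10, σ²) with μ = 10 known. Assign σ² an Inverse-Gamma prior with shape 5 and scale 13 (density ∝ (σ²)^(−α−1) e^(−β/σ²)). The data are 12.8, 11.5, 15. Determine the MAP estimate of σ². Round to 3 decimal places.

Sum of squared deviations about the known mean: SS = (12.8−10)² + (11.5−10)² + (15−10)² = 35.09.
The Normal likelihood contributes (σ²)^(−n/2) exp(−SS/(2σ²)), so the posterior is Inverse-Gamma(α + n/2, β + SS/2) = Inverse-Gamma(6.5, 30.545).
The mode of Inverse-Gamma(a, b) is b/(a+1) = 30.545/7.5 ≈ 4.073.

σ̂²_MAP = 4.073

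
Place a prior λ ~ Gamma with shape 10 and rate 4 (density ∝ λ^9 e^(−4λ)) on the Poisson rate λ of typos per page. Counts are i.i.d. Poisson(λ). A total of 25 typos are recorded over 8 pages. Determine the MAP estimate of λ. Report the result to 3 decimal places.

Σxᵢ = 25, n = 8.
Posterior ∝ λ^9e^(−4λ) · λ^25e^(−8λ) = λ^34e^(−12λ), i.e. Gamma(shape=35, rate=12).
The mode of a Gamma(a, b) with a ≥ 1 (shape–rate) is (a−1)/b = 34/12 ≈ 2.833.

λ̂_MAP = 2.833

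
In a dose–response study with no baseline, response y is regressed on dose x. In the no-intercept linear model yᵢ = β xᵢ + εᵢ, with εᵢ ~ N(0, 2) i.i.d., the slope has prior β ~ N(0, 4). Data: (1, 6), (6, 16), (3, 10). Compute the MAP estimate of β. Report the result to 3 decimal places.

β̂_MAP = 2.839

log p(β | y) = −Σ(yᵢ − βxᵢ)²/(2·2) − β²/(2·4) + const.
Setting the derivative to zero: Σxᵢ(yᵢ − βxᵢ)/2 − β/4 = 0, so β = Σxᵢyᵢ / (Σxᵢ² + σ²/τ²).
Σxᵢyᵢ = 1·6 + 6·16 + 3·10 = 132; Σxᵢ² = 46; σ²/τ² = 0.5.
β̂_MAP = 132 / (46 + 0.5) = 132/46.5 ≈ 2.839.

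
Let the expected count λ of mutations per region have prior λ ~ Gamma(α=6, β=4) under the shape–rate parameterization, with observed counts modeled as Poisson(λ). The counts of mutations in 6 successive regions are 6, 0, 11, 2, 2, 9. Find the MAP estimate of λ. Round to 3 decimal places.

Σxᵢ = 6+0+11+2+2+9 = 30, with n = 6.
Posterior ∝ λ^5e^(−4λ) · λ^30e^(−6λ) = λ^35e^(−10λ), i.e. Gamma(shape=36, rate=10).
The mode of a Gamma(a, b) with a ≥ 1 (shape–rate) is (a−1)/b = 35/10 ≈ 3.500.

λ̂_MAP = 3.500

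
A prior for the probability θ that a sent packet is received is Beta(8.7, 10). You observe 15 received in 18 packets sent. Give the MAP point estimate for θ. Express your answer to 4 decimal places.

Prior: Beta(8.7, 10).
Data: 15 successes in 18 trials. The binomial likelihood contributes θ^15(1−θ)^3, so the posterior is Beta(8.7+15, 10+3) = Beta(23.7, 13).
For Beta(a, b) with a, b > 1 the mode is (a−1)/(a+b−2) = 22.7/34.7 ≈ 0.6542.

θ̂_MAP = 0.6542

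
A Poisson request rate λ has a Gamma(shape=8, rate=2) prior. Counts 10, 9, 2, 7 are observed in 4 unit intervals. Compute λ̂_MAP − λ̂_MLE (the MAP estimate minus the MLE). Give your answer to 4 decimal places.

Σxᵢ = 28. Posterior is Gamma(36, 6); MAP = (36−1)/6 = 35/6 ≈ 5.83333.
MLE = x̄ = 28/4 ≈ 7.00000.
Difference = 35/6 − 28/4 = -7/6 ≈ -1.1667.

MAP − MLE = -1.1667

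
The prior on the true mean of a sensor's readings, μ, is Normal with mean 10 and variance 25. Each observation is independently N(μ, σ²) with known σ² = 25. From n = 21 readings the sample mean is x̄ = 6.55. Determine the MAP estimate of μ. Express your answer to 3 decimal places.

μ̂_MAP = 6.707

n = 21, x̄ = 6.55.
For a Normal prior and Normal likelihood with known variance, the posterior is Normal; its mode equals its mean, the precision-weighted average.
Prior precision 1/σ₀² = 1/25 = 0.04; data precision n/σ² = 21/25 = 0.84.
μ̂ = (0.04·10 + 0.84·6.55) / (0.04 + 0.84) = 5.902/0.88 = 2951/440 ≈ 6.707.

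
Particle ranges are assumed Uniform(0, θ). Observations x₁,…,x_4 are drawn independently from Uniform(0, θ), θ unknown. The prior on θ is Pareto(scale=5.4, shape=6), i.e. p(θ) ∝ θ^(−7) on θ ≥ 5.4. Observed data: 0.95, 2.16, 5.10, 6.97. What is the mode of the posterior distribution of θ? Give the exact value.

θ̂_MAP = 6.97

The Uniform(0, θ) likelihood is θ^(−n) for θ ≥ max(xᵢ), zero otherwise. Here max(xᵢ) = 6.97.
Posterior ∝ θ^(−7) · θ^(−4) = θ^(−11) on θ ≥ max(5.4, 6.97) = 6.97.
This density is strictly decreasing in θ, so the posterior mode lies at the lower boundary of the support.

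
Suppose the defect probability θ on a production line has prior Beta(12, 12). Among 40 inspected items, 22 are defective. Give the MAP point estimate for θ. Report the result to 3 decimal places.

Prior: Beta(12, 12).
Data: 22 successes in 40 trials. The binomial likelihood contributes θ^22(1−θ)^18, so the posterior is Beta(12+22, 12+18) = Beta(34, 30).
For Beta(a, b) with a, b > 1 the mode is (a−1)/(a+b−2) = 33/62 ≈ 0.532.

θ̂_MAP = 0.532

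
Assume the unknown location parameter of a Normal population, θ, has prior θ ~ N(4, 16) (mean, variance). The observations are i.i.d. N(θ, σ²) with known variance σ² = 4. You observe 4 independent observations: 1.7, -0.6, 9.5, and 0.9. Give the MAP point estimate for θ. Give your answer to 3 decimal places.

n = 4; x̄ = (1.7 + (-0.6) + 9.5 + 0.9)/4 = 11.5/4 = 2.875.
For a Normal prior and Normal likelihood with known variance, the posterior is Normal; its mode equals its mean, the precision-weighted average.
Prior precision 1/σ₀² = 1/16 = 0.0625; data precision n/σ² = 4/4 = 1.
θ̂ = (0.0625·4 + 1·2.875) / (0.0625 + 1) = 3.125/1.0625 = 50/17 ≈ 2.941.

θ̂_MAP = 2.941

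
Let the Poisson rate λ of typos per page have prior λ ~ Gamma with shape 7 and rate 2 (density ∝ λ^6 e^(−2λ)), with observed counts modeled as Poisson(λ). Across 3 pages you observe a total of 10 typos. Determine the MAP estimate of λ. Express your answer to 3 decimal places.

Σxᵢ = 10, n = 3.
Posterior ∝ λ^6e^(−2λ) · λ^10e^(−3λ) = λ^16e^(−5λ), i.e. Gamma(shape=17, rate=5).
The mode of a Gamma(a, b) with a ≥ 1 (shape–rate) is (a−1)/b = 16/5 ≈ 3.200.

λ̂_MAP = 3.200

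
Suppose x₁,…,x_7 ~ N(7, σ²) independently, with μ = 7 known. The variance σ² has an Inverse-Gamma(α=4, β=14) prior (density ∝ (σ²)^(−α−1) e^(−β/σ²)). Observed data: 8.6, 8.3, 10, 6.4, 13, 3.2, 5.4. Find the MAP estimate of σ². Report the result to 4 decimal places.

σ̂²_MAP = 5.5653

Sum of squared deviations about the known mean: SS = (8.6−7)² + (8.3−7)² + (10−7)² + (6.4−7)² + (13−7)² + (3.2−7)² + (5.4−7)² = 66.61.
The Normal likelihood contributes (σ²)^(−n/2) exp(−SS/(2σ²)), so the posterior is Inverse-Gamma(α + n/2, β + SS/2) = Inverse-Gamma(7.5, 47.305).
The mode of Inverse-Gamma(a, b) is b/(a+1) = 47.305/8.5 ≈ 5.5653.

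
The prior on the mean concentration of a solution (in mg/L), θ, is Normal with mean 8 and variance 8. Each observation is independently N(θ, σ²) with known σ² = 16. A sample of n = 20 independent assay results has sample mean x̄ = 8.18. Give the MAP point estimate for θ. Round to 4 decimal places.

n = 20, x̄ = 8.18.
For a Normal prior and Normal likelihood with known variance, the posterior is Normal; its mode equals its mean, the precision-weighted average.
Prior precision 1/σ₀² = 1/8 = 0.125; data precision n/σ² = 20/16 = 1.25.
θ̂ = (0.125·8 + 1.25·8.18) / (0.125 + 1.25) = 11.225/1.375 = 449/55 ≈ 8.1636.

θ̂_MAP = 8.1636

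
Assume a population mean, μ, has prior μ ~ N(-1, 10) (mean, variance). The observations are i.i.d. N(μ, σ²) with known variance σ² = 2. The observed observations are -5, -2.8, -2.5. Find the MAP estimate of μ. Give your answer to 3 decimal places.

n = 3; x̄ = ((-5) + (-2.8) + (-2.5))/3 = -10.3/3 = -103/30 ≈ -3.4333.
For a Normal prior and Normal likelihood with known variance, the posterior is Normal; its mode equals its mean, the precision-weighted average.
Prior precision 1/σ₀² = 1/10 = 0.1; data precision n/σ² = 3/2 = 1.5.
μ̂ = (0.1·(-1) + 1.5·(-103/30)) / (0.1 + 1.5) = (-5.25)/1.6 = -3.28125 ≈ -3.281.

μ̂_MAP = -3.281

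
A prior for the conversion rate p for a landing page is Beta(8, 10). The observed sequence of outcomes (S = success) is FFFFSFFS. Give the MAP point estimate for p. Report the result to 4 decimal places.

p̂_MAP = 0.3750

Prior: Beta(8, 10).
Data: 2 successes in 8 trials (from the sequence). The binomial likelihood contributes p^2(1−p)^6, so the posterior is Beta(8+2, 10+6) = Beta(10, 16).
For Beta(a, b) with a, b > 1 the mode is (a−1)/(a+b−2) = 9/24 ≈ 0.3750.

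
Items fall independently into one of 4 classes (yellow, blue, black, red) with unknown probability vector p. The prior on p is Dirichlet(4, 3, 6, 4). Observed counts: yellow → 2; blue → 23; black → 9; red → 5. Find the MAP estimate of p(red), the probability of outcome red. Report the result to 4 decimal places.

MAP estimate of p(red) = 0.1538

The posterior is Dirichlet(αᵢ + nᵢ) = Dirichlet(6, 26, 15, 9).
For a Dirichlet(a₁,…,a_K) with all aᵢ > 1, the mode has j-th component (aⱼ − 1)/(Σaᵢ − K).
Here Σaᵢ = 56 and K = 4, so p(red) = (9 − 1)/(56 − 4) = 8/52 ≈ 0.1538.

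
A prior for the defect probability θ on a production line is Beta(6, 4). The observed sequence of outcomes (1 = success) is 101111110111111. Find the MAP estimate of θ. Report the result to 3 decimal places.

θ̂_MAP = 0.783

Prior: Beta(6, 4).
Data: 13 successes in 15 trials (from the sequence). The binomial likelihood contributes θ^13(1−θ)^2, so the posterior is Beta(6+13, 4+2) = Beta(19, 6).
For Beta(a, b) with a, b > 1 the mode is (a−1)/(a+b−2) = 18/23 ≈ 0.783.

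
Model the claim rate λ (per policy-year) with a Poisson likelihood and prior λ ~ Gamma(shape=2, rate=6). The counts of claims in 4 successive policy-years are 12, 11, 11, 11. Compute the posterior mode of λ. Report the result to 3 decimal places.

λ̂_MAP = 4.600

Σxᵢ = 12+11+11+11 = 45, with n = 4.
Posterior ∝ λe^(−6λ) · λ^45e^(−4λ) = λ^46e^(−10λ), i.e. Gamma(shape=47, rate=10).
The mode of a Gamma(a, b) with a ≥ 1 (shape–rate) is (a−1)/b = 46/10 ≈ 4.600.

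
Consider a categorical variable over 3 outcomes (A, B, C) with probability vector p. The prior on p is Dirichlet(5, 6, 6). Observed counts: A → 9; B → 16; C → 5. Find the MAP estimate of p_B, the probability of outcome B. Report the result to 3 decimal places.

The posterior is Dirichlet(αᵢ + nᵢ) = Dirichlet(14, 22, 11).
For a Dirichlet(a₁,…,a_K) with all aᵢ > 1, the mode has j-th component (aⱼ − 1)/(Σaᵢ − K).
Here Σaᵢ = 47 and K = 3, so p_B = (22 − 1)/(47 − 3) = 21/44 ≈ 0.477.

MAP estimate of p_B = 0.477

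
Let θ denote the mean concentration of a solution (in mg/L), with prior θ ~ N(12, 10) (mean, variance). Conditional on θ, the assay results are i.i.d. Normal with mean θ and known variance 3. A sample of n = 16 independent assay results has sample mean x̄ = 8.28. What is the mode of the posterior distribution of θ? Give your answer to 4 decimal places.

n = 16, x̄ = 8.28.
For a Normal prior and Normal likelihood with known variance, the posterior is Normal; its mode equals its mean, the precision-weighted average.
Prior precision 1/σ₀² = 1/10 = 0.1; data precision n/σ² = 16/3.
θ̂ = (0.1·12 + (16/3)·8.28) / (0.1 + 16/3) = 45.36/(163/30) = 6804/815 ≈ 8.3485.

θ̂_MAP = 8.3485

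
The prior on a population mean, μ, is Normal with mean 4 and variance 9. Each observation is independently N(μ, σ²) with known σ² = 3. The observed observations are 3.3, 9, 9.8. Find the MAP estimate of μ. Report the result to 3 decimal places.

n = 3; x̄ = (3.3 + 9 + 9.8)/3 = 22.1/3 = 221/30 ≈ 7.3667.
For a Normal prior and Normal likelihood with known variance, the posterior is Normal; its mode equals its mean, the precision-weighted average.
Prior precision 1/σ₀² = 1/9; data precision n/σ² = 3/3 = 1.
μ̂ = ((1/9)·4 + 1·(221/30)) / (1/9 + 1) = (703/90)/(10/9) = 7.030.

μ̂_MAP = 7.030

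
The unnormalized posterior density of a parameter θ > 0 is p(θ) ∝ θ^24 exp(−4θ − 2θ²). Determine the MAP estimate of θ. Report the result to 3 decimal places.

θ̂_MAP = 2.000

ℓ'(θ) = 24/θ − 4 − 4θ. Setting this to zero and multiplying by θ: 4θ² + 4θ − 24 = 0.
θ = (−4 + √(4² + 4·4·24)) / (2·4) = (−4 + √400) / 8 = (−4 + 20)/8 = 2.
ℓ''(θ) = −24/θ² − 4 < 0, confirming a maximum.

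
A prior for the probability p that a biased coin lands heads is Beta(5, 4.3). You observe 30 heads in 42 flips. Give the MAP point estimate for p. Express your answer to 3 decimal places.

Prior: Beta(5, 4.3).
Data: 30 successes in 42 trials. The binomial likelihood contributes p^30(1−p)^12, so the posterior is Beta(5+30, 4.3+12) = Beta(35, 16.3).
For Beta(a, b) with a, b > 1 the mode is (a−1)/(a+b−2) = 34/49.3 ≈ 0.690.

p̂_MAP = 0.690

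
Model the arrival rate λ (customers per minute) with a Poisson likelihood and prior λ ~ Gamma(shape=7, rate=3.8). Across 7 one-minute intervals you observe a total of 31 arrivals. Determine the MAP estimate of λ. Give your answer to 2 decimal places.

Σxᵢ = 31, n = 7.
Posterior ∝ λ^6e^(−3.8λ) · λ^31e^(−7λ) = λ^37e^(−10.8λ), i.e. Gamma(shape=38, rate=10.8).
The mode of a Gamma(a, b) with a ≥ 1 (shape–rate) is (a−1)/b = 37/10.8 ≈ 3.43.

λ̂_MAP = 3.43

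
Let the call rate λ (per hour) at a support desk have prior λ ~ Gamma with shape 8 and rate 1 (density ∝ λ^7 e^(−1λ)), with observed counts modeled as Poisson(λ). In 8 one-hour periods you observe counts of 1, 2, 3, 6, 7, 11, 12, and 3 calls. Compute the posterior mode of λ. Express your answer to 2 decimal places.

λ̂_MAP = 5.78

Σxᵢ = 1+2+3+6+7+11+12+3 = 45, with n = 8.
Posterior ∝ λ^7e^(−1λ) · λ^45e^(−8λ) = λ^52e^(−9λ), i.e. Gamma(shape=53, rate=9).
The mode of a Gamma(a, b) with a ≥ 1 (shape–rate) is (a−1)/b = 52/9 ≈ 5.78.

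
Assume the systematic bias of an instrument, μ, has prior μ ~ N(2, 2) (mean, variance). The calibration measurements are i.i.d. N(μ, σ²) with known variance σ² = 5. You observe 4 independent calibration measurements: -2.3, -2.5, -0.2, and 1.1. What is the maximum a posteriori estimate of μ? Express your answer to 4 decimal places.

μ̂_MAP = 0.1692

n = 4; x̄ = ((-2.3) + (-2.5) + (-0.2) + 1.1)/4 = -3.9/4 = -0.975.
For a Normal prior and Normal likelihood with known variance, the posterior is Normal; its mode equals its mean, the precision-weighted average.
Prior precision 1/σ₀² = 1/2 = 0.5; data precision n/σ² = 4/5 = 0.8.
μ̂ = (0.5·2 + 0.8·(-0.975)) / (0.5 + 0.8) = 0.22/1.3 = 11/65 ≈ 0.1692.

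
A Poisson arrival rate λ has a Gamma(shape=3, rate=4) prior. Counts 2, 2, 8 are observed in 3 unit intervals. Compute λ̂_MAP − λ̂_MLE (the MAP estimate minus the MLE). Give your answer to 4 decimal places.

MAP − MLE = -2.0000

Σxᵢ = 12. Posterior is Gamma(15, 7); MAP = (15−1)/7 = 14/7 ≈ 2.00000.
MLE = x̄ = 12/3 ≈ 4.00000.
Difference = 14/7 − 12/3 = -2 ≈ -2.0000.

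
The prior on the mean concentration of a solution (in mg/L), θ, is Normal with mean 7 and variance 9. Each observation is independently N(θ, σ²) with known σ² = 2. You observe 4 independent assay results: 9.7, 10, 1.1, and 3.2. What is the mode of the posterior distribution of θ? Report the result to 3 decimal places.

n = 4; x̄ = (9.7 + 10 + 1.1 + 3.2)/4 = 24/4 = 6.
For a Normal prior and Normal likelihood with known variance, the posterior is Normal; its mode equals its mean, the precision-weighted average.
Prior precision 1/σ₀² = 1/9; data precision n/σ² = 4/2 = 2.
θ̂ = ((1/9)·7 + 2·6) / (1/9 + 2) = (115/9)/(19/9) = 115/19 ≈ 6.053.

θ̂_MAP = 6.053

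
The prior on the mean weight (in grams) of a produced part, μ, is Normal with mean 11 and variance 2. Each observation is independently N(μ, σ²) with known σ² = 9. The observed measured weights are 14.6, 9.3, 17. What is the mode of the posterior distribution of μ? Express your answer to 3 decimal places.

μ̂_MAP = 12.053

n = 3; x̄ = (14.6 + 9.3 + 17)/3 = 40.9/3 = 409/30 ≈ 13.6333.
For a Normal prior and Normal likelihood with known variance, the posterior is Normal; its mode equals its mean, the precision-weighted average.
Prior precision 1/σ₀² = 1/2 = 0.5; data precision n/σ² = 3/9 = 1/3.
μ̂ = (0.5·11 + (1/3)·(409/30)) / (0.5 + 1/3) = (452/45)/(5/6) = 904/75 ≈ 12.053.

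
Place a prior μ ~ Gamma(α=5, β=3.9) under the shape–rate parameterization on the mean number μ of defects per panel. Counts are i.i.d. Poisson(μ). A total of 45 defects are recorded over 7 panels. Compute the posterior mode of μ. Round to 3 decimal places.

Σxᵢ = 45, n = 7.
Posterior ∝ μ^4e^(−3.9μ) · μ^45e^(−7μ) = μ^49e^(−10.9μ), i.e. Gamma(shape=50, rate=10.9).
The mode of a Gamma(a, b) with a ≥ 1 (shape–rate) is (a−1)/b = 49/10.9 ≈ 4.495.

μ̂_MAP = 4.495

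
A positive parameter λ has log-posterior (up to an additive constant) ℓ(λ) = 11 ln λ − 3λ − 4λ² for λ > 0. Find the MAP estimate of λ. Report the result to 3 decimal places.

ℓ'(λ) = 11/λ − 3 − 8λ. Setting this to zero and multiplying by λ: 8λ² + 3λ − 11 = 0.
λ = (−3 + √(3² + 4·8·11)) / (2·8) = (−3 + √361) / 16 = (−3 + 19)/16 = 1.
ℓ''(λ) = −11/λ² − 8 < 0, confirming a maximum.

λ̂_MAP = 1.000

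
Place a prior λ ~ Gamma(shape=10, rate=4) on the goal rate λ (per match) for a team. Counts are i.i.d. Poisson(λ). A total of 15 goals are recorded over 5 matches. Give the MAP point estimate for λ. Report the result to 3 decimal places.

λ̂_MAP = 2.667

Σxᵢ = 15, n = 5.
Posterior ∝ λ^9e^(−4λ) · λ^15e^(−5λ) = λ^24e^(−9λ), i.e. Gamma(shape=25, rate=9).
The mode of a Gamma(a, b) with a ≥ 1 (shape–rate) is (a−1)/b = 24/9 ≈ 2.667.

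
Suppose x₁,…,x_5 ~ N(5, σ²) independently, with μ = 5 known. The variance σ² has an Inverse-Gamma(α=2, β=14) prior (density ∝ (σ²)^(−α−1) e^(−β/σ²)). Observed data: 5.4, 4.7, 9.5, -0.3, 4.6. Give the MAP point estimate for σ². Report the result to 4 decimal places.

σ̂²_MAP = 6.9773

Sum of squared deviations about the known mean: SS = (5.4−5)² + (4.7−5)² + (9.5−5)² + (-0.3−5)² + (4.6−5)² = 48.75.
The Normal likelihood contributes (σ²)^(−n/2) exp(−SS/(2σ²)), so the posterior is Inverse-Gamma(α + n/2, β + SS/2) = Inverse-Gamma(4.5, 38.375).
The mode of Inverse-Gamma(a, b) is b/(a+1) = 38.375/5.5 ≈ 6.9773.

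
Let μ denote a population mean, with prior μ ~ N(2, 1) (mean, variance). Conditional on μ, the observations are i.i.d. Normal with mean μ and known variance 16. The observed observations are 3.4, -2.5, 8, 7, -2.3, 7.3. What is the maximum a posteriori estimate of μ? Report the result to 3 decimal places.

μ̂_MAP = 2.405

n = 6; x̄ = (3.4 + (-2.5) + 8 + 7 + (-2.3) + 7.3)/6 = 20.9/6 = 209/60 ≈ 3.4833.
For a Normal prior and Normal likelihood with known variance, the posterior is Normal; its mode equals its mean, the precision-weighted average.
Prior precision 1/σ₀² = 1/1 = 1; data precision n/σ² = 6/16 = 0.375.
μ̂ = (1·2 + 0.375·(209/60)) / (1 + 0.375) = 3.30625/1.375 = 529/220 ≈ 2.405.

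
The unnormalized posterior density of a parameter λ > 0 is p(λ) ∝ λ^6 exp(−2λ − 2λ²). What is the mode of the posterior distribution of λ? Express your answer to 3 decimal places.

λ̂_MAP = 1.000

ℓ'(λ) = 6/λ − 2 − 4λ. Setting this to zero and multiplying by λ: 4λ² + 2λ − 6 = 0.
λ = (−2 + √(2² + 4·4·6)) / (2·4) = (−2 + √100) / 8 = (−2 + 10)/8 = 1.
ℓ''(λ) = −6/λ² − 4 < 0, confirming a maximum.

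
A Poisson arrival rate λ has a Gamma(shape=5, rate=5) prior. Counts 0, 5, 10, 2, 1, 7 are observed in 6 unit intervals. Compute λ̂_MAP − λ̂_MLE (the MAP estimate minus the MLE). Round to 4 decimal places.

Σxᵢ = 25. Posterior is Gamma(30, 11); MAP = (30−1)/11 = 29/11 ≈ 2.63636.
MLE = x̄ = 25/6 ≈ 4.16667.
Difference = 29/11 − 25/6 = -101/66 ≈ -1.5303.

MAP − MLE = -1.5303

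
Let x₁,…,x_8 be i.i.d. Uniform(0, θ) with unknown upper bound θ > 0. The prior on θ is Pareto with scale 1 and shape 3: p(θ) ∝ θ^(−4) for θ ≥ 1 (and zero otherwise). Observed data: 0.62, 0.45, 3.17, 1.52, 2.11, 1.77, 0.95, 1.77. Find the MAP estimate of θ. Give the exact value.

θ̂_MAP = 3.17

The Uniform(0, θ) likelihood is θ^(−n) for θ ≥ max(xᵢ), zero otherwise. Here max(xᵢ) = 3.17.
Posterior ∝ θ^(−4) · θ^(−8) = θ^(−12) on θ ≥ max(1, 3.17) = 3.17.
This density is strictly decreasing in θ, so the posterior mode lies at the lower boundary of the support.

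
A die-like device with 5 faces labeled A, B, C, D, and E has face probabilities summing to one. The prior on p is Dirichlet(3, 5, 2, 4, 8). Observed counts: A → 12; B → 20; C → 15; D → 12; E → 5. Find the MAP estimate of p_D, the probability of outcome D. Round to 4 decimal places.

The posterior is Dirichlet(αᵢ + nᵢ) = Dirichlet(15, 25, 17, 16, 13).
For a Dirichlet(a₁,…,a_K) with all aᵢ > 1, the mode has j-th component (aⱼ − 1)/(Σaᵢ − K).
Here Σaᵢ = 86 and K = 5, so p_D = (16 − 1)/(86 − 5) = 15/81 ≈ 0.1852.

MAP estimate of p_D = 0.1852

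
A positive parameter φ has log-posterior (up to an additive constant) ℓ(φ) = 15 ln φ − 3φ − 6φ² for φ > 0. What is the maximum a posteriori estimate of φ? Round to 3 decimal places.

ℓ'(φ) = 15/φ − 3 − 12φ. Setting this to zero and multiplying by φ: 12φ² + 3φ − 15 = 0.
φ = (−3 + √(3² + 4·12·15)) / (2·12) = (−3 + √729) / 24 = (−3 + 27)/24 = 1.
ℓ''(φ) = −15/φ² − 12 < 0, confirming a maximum.

φ̂_MAP = 1.000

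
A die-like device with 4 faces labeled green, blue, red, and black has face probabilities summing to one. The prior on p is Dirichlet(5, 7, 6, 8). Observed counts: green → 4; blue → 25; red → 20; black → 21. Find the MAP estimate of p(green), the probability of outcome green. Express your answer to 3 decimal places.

MAP estimate of p(green) = 0.087

The posterior is Dirichlet(αᵢ + nᵢ) = Dirichlet(9, 32, 26, 29).
For a Dirichlet(a₁,…,a_K) with all aᵢ > 1, the mode has j-th component (aⱼ − 1)/(Σaᵢ − K).
Here Σaᵢ = 96 and K = 4, so p(green) = (9 − 1)/(96 − 4) = 8/92 ≈ 0.087.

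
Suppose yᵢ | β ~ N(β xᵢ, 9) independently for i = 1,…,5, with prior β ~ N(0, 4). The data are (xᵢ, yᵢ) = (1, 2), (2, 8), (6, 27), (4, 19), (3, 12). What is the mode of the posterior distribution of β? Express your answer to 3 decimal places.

β̂_MAP = 4.278

log p(β | y) = −Σ(yᵢ − βxᵢ)²/(2·9) − β²/(2·4) + const.
Setting the derivative to zero: Σxᵢ(yᵢ − βxᵢ)/9 − β/4 = 0, so β = Σxᵢyᵢ / (Σxᵢ² + σ²/τ²).
Σxᵢyᵢ = 1·2 + 2·8 + 6·27 + 4·19 + 3·12 = 292; Σxᵢ² = 66; σ²/τ² = 2.25.
β̂_MAP = 292 / (66 + 2.25) = 292/68.25 ≈ 4.278.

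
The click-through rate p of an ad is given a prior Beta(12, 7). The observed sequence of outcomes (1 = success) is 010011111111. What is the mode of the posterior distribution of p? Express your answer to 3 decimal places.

p̂_MAP = 0.690

Prior: Beta(12, 7).
Data: 9 successes in 12 trials (from the sequence). The binomial likelihood contributes p^9(1−p)^3, so the posterior is Beta(12+9, 7+3) = Beta(21, 10).
For Beta(a, b) with a, b > 1 the mode is (a−1)/(a+b−2) = 20/29 ≈ 0.690.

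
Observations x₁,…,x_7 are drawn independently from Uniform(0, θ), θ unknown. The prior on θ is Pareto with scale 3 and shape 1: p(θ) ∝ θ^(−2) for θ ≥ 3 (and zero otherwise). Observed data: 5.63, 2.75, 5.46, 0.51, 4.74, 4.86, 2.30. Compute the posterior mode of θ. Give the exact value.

The Uniform(0, θ) likelihood is θ^(−n) for θ ≥ max(xᵢ), zero otherwise. Here max(xᵢ) = 5.63.
Posterior ∝ θ^(−2) · θ^(−7) = θ^(−9) on θ ≥ max(3, 5.63) = 5.63.
This density is strictly decreasing in θ, so the posterior mode lies at the lower boundary of the support.

θ̂_MAP = 5.63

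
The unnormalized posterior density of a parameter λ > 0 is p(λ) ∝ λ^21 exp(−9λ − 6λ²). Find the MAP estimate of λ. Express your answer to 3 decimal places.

ℓ'(λ) = 21/λ − 9 − 12λ. Setting this to zero and multiplying by λ: 12λ² + 9λ − 21 = 0.
λ = (−9 + √(9² + 4·12·21)) / (2·12) = (−9 + √1089) / 24 = (−9 + 33)/24 = 1.
ℓ''(λ) = −21/λ² − 12 < 0, confirming a maximum.

λ̂_MAP = 1.000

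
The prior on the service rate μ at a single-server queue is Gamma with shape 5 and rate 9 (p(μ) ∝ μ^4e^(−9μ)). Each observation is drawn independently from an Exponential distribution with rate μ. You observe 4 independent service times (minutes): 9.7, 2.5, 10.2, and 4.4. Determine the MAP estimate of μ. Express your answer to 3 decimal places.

μ̂_MAP = 0.223

The Exponential(rate=μ) likelihood is ∝ μ^n e^(−μΣtᵢ). Here n = 4 and Σtᵢ = 9.7 + 2.5 + 10.2 + 4.4 = 26.8.
Posterior ∝ μ^4e^(−9μ) · μ^4e^(−26.8μ) = μ^8e^(−35.8μ), i.e. Gamma(9, 35.8).
Mode = (a−1)/b = 8/35.8 ≈ 0.223.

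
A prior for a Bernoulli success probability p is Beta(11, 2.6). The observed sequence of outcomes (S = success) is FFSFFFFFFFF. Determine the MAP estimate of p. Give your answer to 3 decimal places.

p̂_MAP = 0.487

Prior: Beta(11, 2.6).
Data: 1 success in 11 trials (from the sequence). The binomial likelihood contributes p(1−p)^10, so the posterior is Beta(11+1, 2.6+10) = Beta(12, 12.6).
For Beta(a, b) with a, b > 1 the mode is (a−1)/(a+b−2) = 11/22.6 ≈ 0.487.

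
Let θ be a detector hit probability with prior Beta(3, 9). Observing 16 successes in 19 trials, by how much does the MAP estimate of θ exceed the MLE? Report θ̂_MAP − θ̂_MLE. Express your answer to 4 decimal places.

Posterior is Beta(19, 12); MAP = (19−1)/(31−2) = 18/29 ≈ 0.62069.
MLE ignores the prior: θ̂_MLE = k/n = 16/19 ≈ 0.84211.
Difference = 18/29 − 16/19 = -122/551 ≈ -0.2214.

MAP − MLE = -0.2214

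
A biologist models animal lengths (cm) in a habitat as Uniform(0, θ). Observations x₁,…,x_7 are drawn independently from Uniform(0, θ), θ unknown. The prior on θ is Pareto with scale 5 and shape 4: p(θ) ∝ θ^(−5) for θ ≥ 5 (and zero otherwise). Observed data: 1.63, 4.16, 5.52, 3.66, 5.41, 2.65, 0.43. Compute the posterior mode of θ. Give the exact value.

The Uniform(0, θ) likelihood is θ^(−n) for θ ≥ max(xᵢ), zero otherwise. Here max(xᵢ) = 5.52.
Posterior ∝ θ^(−5) · θ^(−7) = θ^(−12) on θ ≥ max(5, 5.52) = 5.52.
This density is strictly decreasing in θ, so the posterior mode lies at the lower boundary of the support.

θ̂_MAP = 5.52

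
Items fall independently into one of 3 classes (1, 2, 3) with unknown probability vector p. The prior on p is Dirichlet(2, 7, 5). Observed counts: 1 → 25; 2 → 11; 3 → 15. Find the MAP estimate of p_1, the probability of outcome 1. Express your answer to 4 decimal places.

The posterior is Dirichlet(αᵢ + nᵢ) = Dirichlet(27, 18, 20).
For a Dirichlet(a₁,…,a_K) with all aᵢ > 1, the mode has j-th component (aⱼ − 1)/(Σaᵢ − K).
Here Σaᵢ = 65 and K = 3, so p_1 = (27 − 1)/(65 − 3) = 26/62 ≈ 0.4194.

MAP estimate: 0.4194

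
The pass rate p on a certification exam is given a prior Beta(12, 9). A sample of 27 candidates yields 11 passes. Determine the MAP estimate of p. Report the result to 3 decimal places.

p̂_MAP = 0.478

Prior: Beta(12, 9).
Data: 11 successes in 27 trials. The binomial likelihood contributes p^11(1−p)^16, so the posterior is Beta(12+11, 9+16) = Beta(23, 25).
For Beta(a, b) with a, b > 1 the mode is (a−1)/(a+b−2) = 22/46 ≈ 0.478.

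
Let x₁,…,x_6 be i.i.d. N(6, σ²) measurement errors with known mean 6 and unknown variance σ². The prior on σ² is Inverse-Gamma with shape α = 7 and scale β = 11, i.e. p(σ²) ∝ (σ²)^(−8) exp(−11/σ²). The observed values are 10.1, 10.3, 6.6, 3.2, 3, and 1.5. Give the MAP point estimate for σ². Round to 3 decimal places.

Sum of squared deviations about the known mean: SS = (10.1−6)² + (10.3−6)² + (6.6−6)² + (3.2−6)² + (3−6)² + (1.5−6)² = 72.75.
The Normal likelihood contributes (σ²)^(−n/2) exp(−SS/(2σ²)), so the posterior is Inverse-Gamma(α + n/2, β + SS/2) = Inverse-Gamma(10, 47.375).
The mode of Inverse-Gamma(a, b) is b/(a+1) = 47.375/11 ≈ 4.307.

σ̂²_MAP = 4.307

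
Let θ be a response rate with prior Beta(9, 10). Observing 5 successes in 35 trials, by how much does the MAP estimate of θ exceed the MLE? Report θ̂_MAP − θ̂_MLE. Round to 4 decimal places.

MAP − MLE = 0.1071

Posterior is Beta(14, 40); MAP = (14−1)/(54−2) = 13/52 ≈ 0.25000.
MLE ignores the prior: θ̂_MLE = k/n = 5/35 ≈ 0.14286.
Difference = 13/52 − 5/35 = 3/28 ≈ 0.1071.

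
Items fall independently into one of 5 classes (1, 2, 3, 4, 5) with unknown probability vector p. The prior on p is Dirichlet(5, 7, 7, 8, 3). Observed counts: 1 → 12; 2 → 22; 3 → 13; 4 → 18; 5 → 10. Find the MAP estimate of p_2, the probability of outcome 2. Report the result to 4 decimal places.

The posterior is Dirichlet(αᵢ + nᵢ) = Dirichlet(17, 29, 20, 26, 13).
For a Dirichlet(a₁,…,a_K) with all aᵢ > 1, the mode has j-th component (aⱼ − 1)/(Σaᵢ − K).
Here Σaᵢ = 105 and K = 5, so p_2 = (29 − 1)/(105 − 5) = 28/100 ≈ 0.2800.

MAP estimate: 0.2800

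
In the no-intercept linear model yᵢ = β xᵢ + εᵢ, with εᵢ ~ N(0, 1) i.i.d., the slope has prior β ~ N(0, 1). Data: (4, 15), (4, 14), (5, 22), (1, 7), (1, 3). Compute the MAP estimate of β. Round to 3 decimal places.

log p(β | y) = −Σ(yᵢ − βxᵢ)²/(2·1) − β²/(2·1) + const.
Setting the derivative to zero: Σxᵢ(yᵢ − βxᵢ)/1 − β/1 = 0, so β = Σxᵢyᵢ / (Σxᵢ² + σ²/τ²).
Σxᵢyᵢ = 4·15 + 4·14 + 5·22 + 1·7 + 1·3 = 236; Σxᵢ² = 59; σ²/τ² = 1.
β̂_MAP = 236 / (59 + 1) = 236/60 ≈ 3.933.

β̂_MAP = 3.933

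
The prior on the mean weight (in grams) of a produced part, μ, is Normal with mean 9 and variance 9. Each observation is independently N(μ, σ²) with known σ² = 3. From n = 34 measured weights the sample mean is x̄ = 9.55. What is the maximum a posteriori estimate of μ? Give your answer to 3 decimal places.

n = 34, x̄ = 9.55.
For a Normal prior and Normal likelihood with known variance, the posterior is Normal; its mode equals its mean, the precision-weighted average.
Prior precision 1/σ₀² = 1/9; data precision n/σ² = 34/3.
μ̂ = ((1/9)·9 + (34/3)·9.55) / (1/9 + 34/3) = (3277/30)/(103/9) = 9831/1030 ≈ 9.545.

μ̂_MAP = 9.545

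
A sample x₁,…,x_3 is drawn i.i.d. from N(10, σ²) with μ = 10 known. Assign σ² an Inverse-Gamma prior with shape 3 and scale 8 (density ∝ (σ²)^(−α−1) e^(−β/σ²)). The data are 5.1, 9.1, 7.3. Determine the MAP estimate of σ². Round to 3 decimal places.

Sum of squared deviations about the known mean: SS = (5.1−10)² + (9.1−10)² + (7.3−10)² = 32.11.
The Normal likelihood contributes (σ²)^(−n/2) exp(−SS/(2σ²)), so the posterior is Inverse-Gamma(α + n/2, β + SS/2) = Inverse-Gamma(4.5, 24.055).
The mode of Inverse-Gamma(a, b) is b/(a+1) = 24.055/5.5 ≈ 4.374.

σ̂²_MAP = 4.374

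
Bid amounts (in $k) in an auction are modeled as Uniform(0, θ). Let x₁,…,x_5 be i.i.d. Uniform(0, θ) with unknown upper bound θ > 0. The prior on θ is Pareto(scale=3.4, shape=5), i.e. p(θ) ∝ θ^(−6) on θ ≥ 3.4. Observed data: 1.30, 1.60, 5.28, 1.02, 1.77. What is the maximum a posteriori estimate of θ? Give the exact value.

θ̂_MAP = 5.28

The Uniform(0, θ) likelihood is θ^(−n) for θ ≥ max(xᵢ), zero otherwise. Here max(xᵢ) = 5.28.
Posterior ∝ θ^(−6) · θ^(−5) = θ^(−11) on θ ≥ max(3.4, 5.28) = 5.28.
This density is strictly decreasing in θ, so the posterior mode lies at the lower boundary of the support.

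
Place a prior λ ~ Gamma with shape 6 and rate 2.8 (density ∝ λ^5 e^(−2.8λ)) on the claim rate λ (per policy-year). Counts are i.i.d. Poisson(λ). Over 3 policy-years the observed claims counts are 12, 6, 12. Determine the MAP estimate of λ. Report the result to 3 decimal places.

Σxᵢ = 12+6+12 = 30, with n = 3.
Posterior ∝ λ^5e^(−2.8λ) · λ^30e^(−3λ) = λ^35e^(−5.8λ), i.e. Gamma(shape=36, rate=5.8).
The mode of a Gamma(a, b) with a ≥ 1 (shape–rate) is (a−1)/b = 35/5.8 ≈ 6.034.

λ̂_MAP = 6.034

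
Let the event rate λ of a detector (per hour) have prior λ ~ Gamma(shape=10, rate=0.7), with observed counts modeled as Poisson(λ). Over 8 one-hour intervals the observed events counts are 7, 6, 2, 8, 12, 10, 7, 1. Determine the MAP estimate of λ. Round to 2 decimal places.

Σxᵢ = 7+6+2+8+12+10+7+1 = 53, with n = 8.
Posterior ∝ λ^9e^(−0.7λ) · λ^53e^(−8λ) = λ^62e^(−8.7λ), i.e. Gamma(shape=63, rate=8.7).
The mode of a Gamma(a, b) with a ≥ 1 (shape–rate) is (a−1)/b = 62/8.7 ≈ 7.13.

λ̂_MAP = 7.13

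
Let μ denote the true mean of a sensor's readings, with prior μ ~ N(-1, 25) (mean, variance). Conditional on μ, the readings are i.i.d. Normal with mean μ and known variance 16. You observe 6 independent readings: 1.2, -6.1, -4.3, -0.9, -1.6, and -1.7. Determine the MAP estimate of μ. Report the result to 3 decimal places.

n = 6; x̄ = (1.2 + (-6.1) + (-4.3) + (-0.9) + (-1.6) + (-1.7))/6 = -13.4/6 = -67/30 ≈ -2.2333.
For a Normal prior and Normal likelihood with known variance, the posterior is Normal; its mode equals its mean, the precision-weighted average.
Prior precision 1/σ₀² = 1/25 = 0.04; data precision n/σ² = 6/16 = 0.375.
μ̂ = (0.04·(-1) + 0.375·(-67/30)) / (0.04 + 0.375) = (-0.8775)/0.415 = -351/166 ≈ -2.114.

μ̂_MAP = -2.114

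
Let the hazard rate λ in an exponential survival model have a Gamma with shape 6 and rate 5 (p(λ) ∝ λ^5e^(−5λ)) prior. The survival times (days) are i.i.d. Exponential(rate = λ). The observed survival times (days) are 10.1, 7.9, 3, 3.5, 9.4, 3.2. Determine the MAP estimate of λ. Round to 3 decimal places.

λ̂_MAP = 0.261

The Exponential(rate=λ) likelihood is ∝ λ^n e^(−λΣtᵢ). Here n = 6 and Σtᵢ = 10.1 + 7.9 + 3 + 3.5 + 9.4 + 3.2 = 37.1.
Posterior ∝ λ^5e^(−5λ) · λ^6e^(−37.1λ) = λ^11e^(−42.1λ), i.e. Gamma(12, 42.1).
Mode = (a−1)/b = 11/42.1 ≈ 0.261.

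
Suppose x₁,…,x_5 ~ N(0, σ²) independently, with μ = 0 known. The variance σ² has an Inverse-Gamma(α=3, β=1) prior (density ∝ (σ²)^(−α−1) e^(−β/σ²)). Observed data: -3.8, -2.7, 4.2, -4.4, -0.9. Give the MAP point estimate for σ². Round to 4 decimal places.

Sum of squared deviations about the known mean: SS = (-3.8−0)² + (-2.7−0)² + (4.2−0)² + (-4.4−0)² + (-0.9−0)² = 59.54.
The Normal likelihood contributes (σ²)^(−n/2) exp(−SS/(2σ²)), so the posterior is Inverse-Gamma(α + n/2, β + SS/2) = Inverse-Gamma(5.5, 30.77).
The mode of Inverse-Gamma(a, b) is b/(a+1) = 30.77/6.5 ≈ 4.7338.

σ̂²_MAP = 4.7338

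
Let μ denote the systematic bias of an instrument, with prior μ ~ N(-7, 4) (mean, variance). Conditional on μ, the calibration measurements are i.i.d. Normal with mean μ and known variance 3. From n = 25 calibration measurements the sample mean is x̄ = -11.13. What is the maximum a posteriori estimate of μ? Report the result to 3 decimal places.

μ̂_MAP = -11.010

n = 25, x̄ = -11.13.
For a Normal prior and Normal likelihood with known variance, the posterior is Normal; its mode equals its mean, the precision-weighted average.
Prior precision 1/σ₀² = 1/4 = 0.25; data precision n/σ² = 25/3.
μ̂ = (0.25·(-7) + (25/3)·(-11.13)) / (0.25 + 25/3) = (-94.5)/(103/12) = -1134/103 ≈ -11.010.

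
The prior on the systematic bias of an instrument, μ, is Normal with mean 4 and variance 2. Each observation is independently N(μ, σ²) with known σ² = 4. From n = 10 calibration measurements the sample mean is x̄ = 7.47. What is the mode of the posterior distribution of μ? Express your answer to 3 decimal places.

μ̂_MAP = 6.892

n = 10, x̄ = 7.47.
For a Normal prior and Normal likelihood with known variance, the posterior is Normal; its mode equals its mean, the precision-weighted average.
Prior precision 1/σ₀² = 1/2 = 0.5; data precision n/σ² = 10/4 = 2.5.
μ̂ = (0.5·4 + 2.5·7.47) / (0.5 + 2.5) = 20.675/3 = 827/120 ≈ 6.892.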